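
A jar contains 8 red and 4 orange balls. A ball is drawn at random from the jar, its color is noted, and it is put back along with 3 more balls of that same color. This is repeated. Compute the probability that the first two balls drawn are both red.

After a red draw the jar holds 11 red out of 15.
P = (8/12)·(11/15) = 22/45 ≈ 0.4889.

22/45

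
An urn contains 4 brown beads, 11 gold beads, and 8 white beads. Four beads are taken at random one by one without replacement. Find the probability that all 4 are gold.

6/161

Unordered draws without replacement: count favorable combinations over C(23,4).
Favorable = C(4,0) · C(11,4) · C(8,0) = 330; total = C(23,4) = 8855.
P = 330/8855 = 6/161 ≈ 0.0373.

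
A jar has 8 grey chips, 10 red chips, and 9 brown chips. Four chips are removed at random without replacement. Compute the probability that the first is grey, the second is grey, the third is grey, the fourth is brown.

Multiply the conditional probability of each draw in order, without replacement, so each draw removes one from its color and from the total.
P = (8/27) · (7/26) · (6/25) · (9/24) = 7/975 ≈ 0.0072.

7/975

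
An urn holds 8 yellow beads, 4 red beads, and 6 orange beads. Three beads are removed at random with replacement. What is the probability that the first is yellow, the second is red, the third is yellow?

32/729

Multiply the conditional probability of each draw in order, with replacement (the composition resets each draw).
P = (8/18) · (4/18) · (8/18) = 32/729 ≈ 0.0439.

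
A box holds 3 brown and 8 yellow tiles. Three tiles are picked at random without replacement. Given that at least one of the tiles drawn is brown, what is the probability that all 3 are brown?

P(all 3 brown) = C(3,3)/C(11,3) = 1/165; P(at least one brown) = 1 − C(8,3)/C(11,3) = 109/165.
Since 'all 3 brown' ⊆ 'at least one brown', P(all 3 | at least one) = 1/165 / 109/165 = 1/109 ≈ 0.0092.

1/109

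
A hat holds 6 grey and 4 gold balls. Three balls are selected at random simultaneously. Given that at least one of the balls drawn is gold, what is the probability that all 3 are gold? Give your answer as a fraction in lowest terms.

P(all 3 gold) = C(4,3)/C(10,3) = 1/30; P(at least one gold) = 1 − C(6,3)/C(10,3) = 5/6.
Since 'all 3 gold' ⊆ 'at least one gold', P(all 3 | at least one) = 1/30 / 5/6 = 1/25 ≈ 0.0400.

1/25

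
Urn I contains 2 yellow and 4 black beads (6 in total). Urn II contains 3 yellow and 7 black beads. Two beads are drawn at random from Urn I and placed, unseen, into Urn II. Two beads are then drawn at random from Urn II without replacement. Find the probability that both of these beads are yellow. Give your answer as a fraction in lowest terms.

Condition on how many of the transferred beads are yellow (from Urn I: 2 yellow of 6; then Urn II has 12 total).
  0 yellow: C(2,0)C(4,2)/C(6,2) = 2/5; then P = C(3,2)/C(12,2) = 1/22
  1 yellow: C(2,1)C(4,1)/C(6,2) = 8/15; then P = C(4,2)/C(12,2) = 1/11
  2 yellow: C(2,2)C(4,0)/C(6,2) = 1/15; then P = C(5,2)/C(12,2) = 5/33
P(both yellow) = 38/495 ≈ 0.0768.

38/495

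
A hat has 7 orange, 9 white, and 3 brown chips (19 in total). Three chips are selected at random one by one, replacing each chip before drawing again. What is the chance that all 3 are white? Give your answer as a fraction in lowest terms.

729/6859

Multiply the conditional probability of each draw in order, with replacement (the composition resets each draw).
P = (9/19) · (9/19) · (9/19) = 729/6859 ≈ 0.1063.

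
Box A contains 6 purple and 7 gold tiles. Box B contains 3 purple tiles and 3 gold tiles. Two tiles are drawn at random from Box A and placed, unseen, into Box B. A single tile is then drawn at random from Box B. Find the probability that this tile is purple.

51/104

Condition on how many of the transferred tiles are purple (from Box A: 6 purple of 13; then Box B has 8 total).
  0 purple: C(6,0)C(7,2)/C(13,2) = 7/26; then P = 3/8
  1 purple: C(6,1)C(7,1)/C(13,2) = 7/13; then P = 4/8
  2 purple: C(6,2)C(7,0)/C(13,2) = 5/26; then P = 5/8
P(purple from Box B) = 51/104 ≈ 0.4904.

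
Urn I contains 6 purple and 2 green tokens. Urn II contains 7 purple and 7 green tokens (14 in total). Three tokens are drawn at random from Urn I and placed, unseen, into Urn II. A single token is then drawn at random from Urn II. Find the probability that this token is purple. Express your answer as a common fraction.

Condition on how many of the transferred tokens are purple (from Urn I: 6 purple of 8; then Urn II has 17 total).
  1 purple: C(6,1)C(2,2)/C(8,3) = 3/28; then P = 8/17
  2 purple: C(6,2)C(2,1)/C(8,3) = 15/28; then P = 9/17
  3 purple: C(6,3)C(2,0)/C(8,3) = 5/14; then P = 10/17
P(purple from Urn II) = 37/68 ≈ 0.5441.

37/68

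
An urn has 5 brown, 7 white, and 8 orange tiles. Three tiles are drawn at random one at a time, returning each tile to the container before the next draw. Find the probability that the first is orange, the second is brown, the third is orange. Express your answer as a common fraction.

Multiply the conditional probability of each draw in order, with replacement (the composition resets each draw).
P = (8/20) · (5/20) · (8/20) = 1/25 ≈ 0.0400.

1/25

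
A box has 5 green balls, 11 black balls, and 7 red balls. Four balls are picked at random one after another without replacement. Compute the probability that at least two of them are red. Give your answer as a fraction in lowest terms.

Sum the hypergeometric tail for j = 2,…,4 red balls.
Favorable = C(7,2)·C(16,2) + C(7,3)·C(16,1) + C(7,4)·C(16,0) = 3115; total = C(23,4) = 8855.
P = 3115/8855 = 89/253 ≈ 0.3518.

89/253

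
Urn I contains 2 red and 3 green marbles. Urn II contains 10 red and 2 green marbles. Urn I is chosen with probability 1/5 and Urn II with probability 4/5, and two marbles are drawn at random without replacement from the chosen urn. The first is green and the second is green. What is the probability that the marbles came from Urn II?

20/119

P(E | Urn I) = 3/10; P(E | Urn II) = 1/66.
P(E) = 1/5·3/10 + 4/5·1/66 = 119/1650.
By Bayes' rule, P(Urn II | E) = 2/165 / 119/1650 = 20/119 ≈ 0.1681.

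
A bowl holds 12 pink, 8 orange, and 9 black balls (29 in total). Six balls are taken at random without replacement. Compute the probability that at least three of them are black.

Sum the hypergeometric tail for j = 3,…,6 black balls.
Favorable = C(9,3)·C(20,3) + C(9,4)·C(20,2) + C(9,5)·C(20,1) + C(9,6)·C(20,0) = 122304; total = C(29,6) = 475020.
P = 122304/475020 = 112/435 ≈ 0.2575.

112/435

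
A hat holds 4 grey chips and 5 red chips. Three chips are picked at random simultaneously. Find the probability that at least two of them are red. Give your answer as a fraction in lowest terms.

25/42

Sum the hypergeometric tail for j = 2,…,3 red chips.
Favorable = C(5,2)·C(4,1) + C(5,3)·C(4,0) = 50; total = C(9,3) = 84.
P = 50/84 = 25/42 ≈ 0.5952.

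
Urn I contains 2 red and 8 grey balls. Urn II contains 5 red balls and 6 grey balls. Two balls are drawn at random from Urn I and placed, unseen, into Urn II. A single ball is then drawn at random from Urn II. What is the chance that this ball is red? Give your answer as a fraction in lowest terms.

Condition on how many of the transferred balls are red (from Urn I: 2 red of 10; then Urn II has 13 total).
  0 red: C(2,0)C(8,2)/C(10,2) = 28/45; then P = 5/13
  1 red: C(2,1)C(8,1)/C(10,2) = 16/45; then P = 6/13
  2 red: C(2,2)C(8,0)/C(10,2) = 1/45; then P = 7/13
P(red from Urn II) = 27/65 ≈ 0.4154.

27/65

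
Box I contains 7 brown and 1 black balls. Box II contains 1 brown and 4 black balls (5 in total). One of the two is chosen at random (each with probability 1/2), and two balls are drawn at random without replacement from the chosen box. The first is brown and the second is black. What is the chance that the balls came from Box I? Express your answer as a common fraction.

P(E | Box I) = 1/8; P(E | Box II) = 1/5.
P(E) = 1/2·1/8 + 1/2·1/5 = 13/80.
By Bayes' rule, P(Box I | E) = 1/16 / 13/80 = 5/13 ≈ 0.3846.

5/13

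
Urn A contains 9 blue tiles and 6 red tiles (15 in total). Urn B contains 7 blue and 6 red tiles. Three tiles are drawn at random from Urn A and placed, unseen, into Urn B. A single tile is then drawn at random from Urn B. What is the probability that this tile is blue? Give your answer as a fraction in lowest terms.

Condition on how many of the transferred tiles are blue (from Urn A: 9 blue of 15; then Urn B has 16 total).
  0 blue: C(9,0)C(6,3)/C(15,3) = 4/91; then P = 7/16
  1 blue: C(9,1)C(6,2)/C(15,3) = 27/91; then P = 8/16
  2 blue: C(9,2)C(6,1)/C(15,3) = 216/455; then P = 9/16
  3 blue: C(9,3)C(6,0)/C(15,3) = 12/65; then P = 10/16
P(blue from Urn B) = 11/20 ≈ 0.5500.

11/20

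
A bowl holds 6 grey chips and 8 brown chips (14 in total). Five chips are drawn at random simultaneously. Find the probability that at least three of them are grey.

Sum the hypergeometric tail for j = 3,…,5 grey chips.
Favorable = C(6,3)·C(8,2) + C(6,4)·C(8,1) + C(6,5)·C(8,0) = 686; total = C(14,5) = 2002.
P = 686/2002 = 49/143 ≈ 0.3427.

49/143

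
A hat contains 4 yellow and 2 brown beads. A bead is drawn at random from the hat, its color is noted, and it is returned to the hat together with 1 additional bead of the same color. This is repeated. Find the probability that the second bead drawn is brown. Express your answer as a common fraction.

1/3

Condition on the first draw. If first is brown (prob 2/6), second-brown has prob (3)/(7); if not (prob 4/6), it has prob 2/(7).
P = (2/6)·(3/7) + (4/6)·(2/7) = 1/3 ≈ 0.3333.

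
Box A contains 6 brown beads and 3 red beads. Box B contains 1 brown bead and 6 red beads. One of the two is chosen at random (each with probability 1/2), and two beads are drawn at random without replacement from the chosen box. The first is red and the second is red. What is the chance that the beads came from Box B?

60/67

P(E | Box A) = 1/12; P(E | Box B) = 5/7.
P(E) = 1/2·1/12 + 1/2·5/7 = 67/168.
By Bayes' rule, P(Box B | E) = 5/14 / 67/168 = 60/67 ≈ 0.8955.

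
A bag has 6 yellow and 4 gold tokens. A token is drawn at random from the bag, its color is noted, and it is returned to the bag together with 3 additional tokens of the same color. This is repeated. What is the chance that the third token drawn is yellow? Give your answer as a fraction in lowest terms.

3/5

Sum over the four possibilities for the first two draws (yellow/not-yellow each), tracking how the yellow count and total change by +3 per draw.
P(third is yellow) = 3/5 ≈ 0.6000. (In a Pólya urn every draw has the same marginal probability 6/10.)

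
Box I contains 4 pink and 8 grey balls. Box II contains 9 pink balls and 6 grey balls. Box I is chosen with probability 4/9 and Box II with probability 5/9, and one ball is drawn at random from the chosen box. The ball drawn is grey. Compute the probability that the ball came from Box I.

4/7

P(grey | Box I) = 2/3; P(grey | Box II) = 2/5.
P(grey) = 4/9·2/3 + 5/9·2/5 = 14/27.
By Bayes' rule, P(Box I | grey) = 8/27 / 14/27 = 4/7 ≈ 0.5714.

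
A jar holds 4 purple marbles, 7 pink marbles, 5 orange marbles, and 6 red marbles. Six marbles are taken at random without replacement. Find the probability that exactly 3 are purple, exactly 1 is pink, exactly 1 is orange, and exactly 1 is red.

Unordered draws without replacement: count favorable combinations over C(22,6).
Favorable = C(4,3) · C(7,1) · C(5,1) · C(6,1) = 840; total = C(22,6) = 74613.
P = 840/74613 = 40/3553 ≈ 0.0113.

40/3553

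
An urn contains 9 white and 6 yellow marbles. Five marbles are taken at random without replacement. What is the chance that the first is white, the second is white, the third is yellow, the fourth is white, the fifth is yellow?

6/143

Multiply the conditional probability of each draw in order, without replacement, so each draw removes one from its color and from the total.
P = (9/15) · (8/14) · (6/13) · (7/12) · (5/11) = 6/143 ≈ 0.0420.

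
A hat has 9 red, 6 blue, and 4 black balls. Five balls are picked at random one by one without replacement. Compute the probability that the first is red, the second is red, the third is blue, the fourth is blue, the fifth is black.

2/323

Multiply the conditional probability of each draw in order, without replacement, so each draw removes one from its color and from the total.
P = (9/19) · (8/18) · (6/17) · (5/16) · (4/15) = 2/323 ≈ 0.0062.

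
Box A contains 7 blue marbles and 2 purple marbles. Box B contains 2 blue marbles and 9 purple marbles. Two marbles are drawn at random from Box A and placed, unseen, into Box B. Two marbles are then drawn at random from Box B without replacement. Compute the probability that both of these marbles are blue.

13/216

Condition on how many of the transferred marbles are blue (from Box A: 7 blue of 9; then Box B has 13 total).
  0 blue: C(7,0)C(2,2)/C(9,2) = 1/36; then P = C(2,2)/C(13,2) = 1/78
  1 blue: C(7,1)C(2,1)/C(9,2) = 7/18; then P = C(3,2)/C(13,2) = 1/26
  2 blue: C(7,2)C(2,0)/C(9,2) = 7/12; then P = C(4,2)/C(13,2) = 1/13
P(both blue) = 13/216 ≈ 0.0602.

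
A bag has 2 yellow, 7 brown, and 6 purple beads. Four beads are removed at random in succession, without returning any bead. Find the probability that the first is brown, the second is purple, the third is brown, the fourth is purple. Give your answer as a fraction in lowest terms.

Multiply the conditional probability of each draw in order, without replacement, so each draw removes one from its color and from the total.
P = (7/15) · (6/14) · (6/13) · (5/12) = 1/26 ≈ 0.0385.

1/26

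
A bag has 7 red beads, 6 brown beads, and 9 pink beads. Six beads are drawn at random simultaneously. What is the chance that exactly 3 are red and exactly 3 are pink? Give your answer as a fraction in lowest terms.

Unordered draws without replacement: count favorable combinations over C(22,6).
Favorable = C(7,3) · C(6,0) · C(9,3) = 2940; total = C(22,6) = 74613.
P = 2940/74613 = 140/3553 ≈ 0.0394.

140/3553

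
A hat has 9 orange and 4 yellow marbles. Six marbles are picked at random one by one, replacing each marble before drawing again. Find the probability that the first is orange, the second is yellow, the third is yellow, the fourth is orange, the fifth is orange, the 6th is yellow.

Multiply the conditional probability of each draw in order, with replacement (the composition resets each draw).
P = (9/13) · (4/13) · (4/13) · (9/13) · (9/13) · (4/13) = 46656/4826809 ≈ 0.0097.

46656/4826809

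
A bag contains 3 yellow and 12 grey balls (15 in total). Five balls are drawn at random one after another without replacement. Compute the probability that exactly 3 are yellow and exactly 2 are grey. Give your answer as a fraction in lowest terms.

Unordered draws without replacement: count favorable combinations over C(15,5).
Favorable = C(3,3) · C(12,2) = 66; total = C(15,5) = 3003.
P = 66/3003 = 2/91 ≈ 0.0220.

2/91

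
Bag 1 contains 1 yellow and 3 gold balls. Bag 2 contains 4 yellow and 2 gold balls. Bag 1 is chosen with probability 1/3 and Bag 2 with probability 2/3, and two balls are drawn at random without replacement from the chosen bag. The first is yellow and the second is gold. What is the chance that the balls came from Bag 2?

32/47

P(E | Bag 1) = 1/4; P(E | Bag 2) = 4/15.
P(E) = 1/3·1/4 + 2/3·4/15 = 47/180.
By Bayes' rule, P(Bag 2 | E) = 8/45 / 47/180 = 32/47 ≈ 0.6809.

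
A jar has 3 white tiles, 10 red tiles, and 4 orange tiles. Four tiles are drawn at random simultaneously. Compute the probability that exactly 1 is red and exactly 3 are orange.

Unordered draws without replacement: count favorable combinations over C(17,4).
Favorable = C(3,0) · C(10,1) · C(4,3) = 40; total = C(17,4) = 2380.
P = 40/2380 = 2/119 ≈ 0.0168.

2/119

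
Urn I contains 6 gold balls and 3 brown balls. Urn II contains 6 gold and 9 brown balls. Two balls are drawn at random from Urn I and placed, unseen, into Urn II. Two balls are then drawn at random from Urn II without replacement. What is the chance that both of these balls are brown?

505/1632

Condition on how many of the transferred balls are brown (from Urn I: 3 brown of 9; then Urn II has 17 total).
  0 brown: C(3,0)C(6,2)/C(9,2) = 5/12; then P = C(9,2)/C(17,2) = 9/34
  1 brown: C(3,1)C(6,1)/C(9,2) = 1/2; then P = C(10,2)/C(17,2) = 45/136
  2 brown: C(3,2)C(6,0)/C(9,2) = 1/12; then P = C(11,2)/C(17,2) = 55/136
P(both brown) = 505/1632 ≈ 0.3094.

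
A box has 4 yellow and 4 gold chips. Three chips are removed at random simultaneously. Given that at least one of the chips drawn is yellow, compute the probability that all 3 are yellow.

1/13

P(all 3 yellow) = C(4,3)/C(8,3) = 1/14; P(at least one yellow) = 1 − C(4,3)/C(8,3) = 13/14.
Since 'all 3 yellow' ⊆ 'at least one yellow', P(all 3 | at least one) = 1/14 / 13/14 = 1/13 ≈ 0.0769.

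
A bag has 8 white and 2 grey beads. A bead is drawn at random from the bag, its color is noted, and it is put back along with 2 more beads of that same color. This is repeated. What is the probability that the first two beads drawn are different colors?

Either grey then white, or white then grey; after the first draw the total is 12.
P = (2/10)·(8/12) + (8/10)·(2/12) = 4/15 ≈ 0.2667.

4/15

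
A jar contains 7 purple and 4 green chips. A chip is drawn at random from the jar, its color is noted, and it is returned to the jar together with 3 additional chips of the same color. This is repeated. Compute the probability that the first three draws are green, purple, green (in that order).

14/187

Track the composition after each reinforcement of +3.
P = (4/11) · (7/14) · (7/17) = 14/187 ≈ 0.0749.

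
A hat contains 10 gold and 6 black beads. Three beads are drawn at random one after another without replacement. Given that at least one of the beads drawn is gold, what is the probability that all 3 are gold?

P(all 3 gold) = C(10,3)/C(16,3) = 3/14; P(at least one gold) = 1 − C(6,3)/C(16,3) = 27/28.
Since 'all 3 gold' ⊆ 'at least one gold', P(all 3 | at least one) = 3/14 / 27/28 = 2/9 ≈ 0.2222.

2/9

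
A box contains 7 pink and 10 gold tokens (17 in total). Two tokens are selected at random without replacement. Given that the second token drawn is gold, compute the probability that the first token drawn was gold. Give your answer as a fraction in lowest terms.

P(first=gold and the second token drawn is gold) = (10/17)·(9/16) = 45/136.
P(the second token drawn is gold) = Σ over first color = 35/136 + 45/136 = 10/17.
By Bayes, P(first=gold | the second token drawn is gold) = 45/136 / 10/17 = 9/16 ≈ 0.5625.

9/16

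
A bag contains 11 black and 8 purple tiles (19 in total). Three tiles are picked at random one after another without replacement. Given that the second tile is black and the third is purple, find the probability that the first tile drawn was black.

P(first=black and the second tile is black and the third is purple) = (11/19)·(10/18)·(8/17) = 440/2907.
P(E) = Σ over first color = 440/2907 + 308/2907 = 44/171.
By Bayes, P(first=black | E) = 440/2907 / 44/171 = 10/17 ≈ 0.5882.

10/17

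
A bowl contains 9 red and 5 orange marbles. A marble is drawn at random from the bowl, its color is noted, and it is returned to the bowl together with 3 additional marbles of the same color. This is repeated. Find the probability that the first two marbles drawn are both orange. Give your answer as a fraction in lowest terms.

20/119

After a orange draw the bowl holds 8 orange out of 17.
P = (5/14)·(8/17) = 20/119 ≈ 0.1681.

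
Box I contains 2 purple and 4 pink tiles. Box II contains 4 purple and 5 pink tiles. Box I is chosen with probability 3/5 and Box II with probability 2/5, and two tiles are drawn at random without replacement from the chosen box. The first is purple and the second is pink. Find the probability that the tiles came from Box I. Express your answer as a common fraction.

P(E | Box I) = 4/15; P(E | Box II) = 5/18.
P(E) = 3/5·4/15 + 2/5·5/18 = 61/225.
By Bayes' rule, P(Box I | E) = 4/25 / 61/225 = 36/61 ≈ 0.5902.

36/61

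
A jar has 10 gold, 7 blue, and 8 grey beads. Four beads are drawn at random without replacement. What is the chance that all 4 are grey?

7/1265

Multiply the conditional probability of each draw in order, without replacement, so each draw removes one from its color and from the total.
P = (8/25) · (7/24) · (6/23) · (5/22) = 7/1265 ≈ 0.0055.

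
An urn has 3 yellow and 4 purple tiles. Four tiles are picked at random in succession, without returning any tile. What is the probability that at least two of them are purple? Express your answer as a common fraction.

31/35

Sum the hypergeometric tail for j = 2,…,4 purple tiles.
Favorable = C(4,2)·C(3,2) + C(4,3)·C(3,1) + C(4,4)·C(3,0) = 31; total = C(7,4) = 35.
P = 31/35 = 31/35 ≈ 0.8857.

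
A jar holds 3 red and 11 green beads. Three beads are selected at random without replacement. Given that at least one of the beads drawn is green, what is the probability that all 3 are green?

5/11

P(all 3 green) = C(11,3)/C(14,3) = 165/364; P(at least one green) = 1 − C(3,3)/C(14,3) = 363/364.
Since 'all 3 green' ⊆ 'at least one green', P(all 3 | at least one) = 165/364 / 363/364 = 5/11 ≈ 0.4545.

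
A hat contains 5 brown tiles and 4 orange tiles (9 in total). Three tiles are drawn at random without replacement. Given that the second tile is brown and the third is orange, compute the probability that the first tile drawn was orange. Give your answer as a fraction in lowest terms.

3/7

P(first=orange and the second tile is brown and the third is orange) = (4/9)·(5/8)·(3/7) = 5/42.
P(E) = Σ over first color = 10/63 + 5/42 = 5/18.
By Bayes, P(first=orange | E) = 5/42 / 5/18 = 3/7 ≈ 0.4286.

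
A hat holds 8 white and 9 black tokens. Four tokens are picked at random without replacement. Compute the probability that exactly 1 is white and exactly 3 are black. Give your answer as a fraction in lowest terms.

24/85

Unordered draws without replacement: count favorable combinations over C(17,4).
Favorable = C(8,1) · C(9,3) = 672; total = C(17,4) = 2380.
P = 672/2380 = 24/85 ≈ 0.2824.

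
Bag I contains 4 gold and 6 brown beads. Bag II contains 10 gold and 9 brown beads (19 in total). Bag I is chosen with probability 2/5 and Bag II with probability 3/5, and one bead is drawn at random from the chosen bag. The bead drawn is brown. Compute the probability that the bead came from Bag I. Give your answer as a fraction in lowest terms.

38/83

P(brown | Bag I) = 3/5; P(brown | Bag II) = 9/19.
P(brown) = 2/5·3/5 + 3/5·9/19 = 249/475.
By Bayes' rule, P(Bag I | brown) = 6/25 / 249/475 = 38/83 ≈ 0.4578.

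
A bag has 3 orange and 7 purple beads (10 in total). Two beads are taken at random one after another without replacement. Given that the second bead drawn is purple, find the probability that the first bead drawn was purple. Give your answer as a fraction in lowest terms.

2/3

P(first=purple and the second bead drawn is purple) = (7/10)·(6/9) = 7/15.
P(the second bead drawn is purple) = Σ over first color = 7/30 + 7/15 = 7/10.
By Bayes, P(first=purple | the second bead drawn is purple) = 7/15 / 7/10 = 2/3 ≈ 0.6667.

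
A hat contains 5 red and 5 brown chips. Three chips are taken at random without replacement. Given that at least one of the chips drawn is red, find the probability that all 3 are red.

1/11

P(all 3 red) = C(5,3)/C(10,3) = 1/12; P(at least one red) = 1 − C(5,3)/C(10,3) = 11/12.
Since 'all 3 red' ⊆ 'at least one red', P(all 3 | at least one) = 1/12 / 11/12 = 1/11 ≈ 0.0909.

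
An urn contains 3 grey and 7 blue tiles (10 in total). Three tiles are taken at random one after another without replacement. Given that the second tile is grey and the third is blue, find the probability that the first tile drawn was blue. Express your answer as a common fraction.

3/4

P(first=blue and the second tile is grey and the third is blue) = (7/10)·(3/9)·(6/8) = 7/40.
P(E) = Σ over first color = 7/120 + 7/40 = 7/30.
By Bayes, P(first=blue | E) = 7/40 / 7/30 = 3/4 ≈ 0.7500.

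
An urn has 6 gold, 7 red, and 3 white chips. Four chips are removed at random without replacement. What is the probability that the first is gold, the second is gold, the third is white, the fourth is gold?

Multiply the conditional probability of each draw in order, without replacement, so each draw removes one from its color and from the total.
P = (6/16) · (5/15) · (3/14) · (4/13) = 3/364 ≈ 0.0082.

3/364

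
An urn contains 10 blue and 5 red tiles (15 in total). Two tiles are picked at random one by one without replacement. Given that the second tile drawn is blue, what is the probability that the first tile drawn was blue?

P(first=blue and the second tile drawn is blue) = (10/15)·(9/14) = 3/7.
P(the second tile drawn is blue) = Σ over first color = 3/7 + 5/21 = 2/3.
By Bayes, P(first=blue | the second tile drawn is blue) = 3/7 / 2/3 = 9/14 ≈ 0.6429.

9/14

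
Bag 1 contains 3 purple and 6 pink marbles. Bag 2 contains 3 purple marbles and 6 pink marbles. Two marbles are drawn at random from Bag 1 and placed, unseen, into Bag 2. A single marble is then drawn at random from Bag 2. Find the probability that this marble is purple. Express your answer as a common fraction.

Condition on how many of the transferred marbles are purple (from Bag 1: 3 purple of 9; then Bag 2 has 11 total).
  0 purple: C(3,0)C(6,2)/C(9,2) = 5/12; then P = 3/11
  1 purple: C(3,1)C(6,1)/C(9,2) = 1/2; then P = 4/11
  2 purple: C(3,2)C(6,0)/C(9,2) = 1/12; then P = 5/11
P(purple from Bag 2) = 1/3 ≈ 0.3333.

1/3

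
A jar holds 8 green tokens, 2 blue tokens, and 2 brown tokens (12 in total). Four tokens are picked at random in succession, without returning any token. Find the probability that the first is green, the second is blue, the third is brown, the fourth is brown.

4/1485

Multiply the conditional probability of each draw in order, without replacement, so each draw removes one from its color and from the total.
P = (8/12) · (2/11) · (2/10) · (1/9) = 4/1485 ≈ 0.0027.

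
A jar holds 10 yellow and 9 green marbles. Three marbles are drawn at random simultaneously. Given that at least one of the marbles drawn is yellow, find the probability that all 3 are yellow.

P(all 3 yellow) = C(10,3)/C(19,3) = 40/323; P(at least one yellow) = 1 − C(9,3)/C(19,3) = 295/323.
Since 'all 3 yellow' ⊆ 'at least one yellow', P(all 3 | at least one) = 40/323 / 295/323 = 8/59 ≈ 0.1356.

8/59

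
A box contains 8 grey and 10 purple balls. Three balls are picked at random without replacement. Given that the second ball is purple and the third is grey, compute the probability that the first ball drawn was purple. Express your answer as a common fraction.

P(first=purple and the second ball is purple and the third is grey) = (10/18)·(9/17)·(8/16) = 5/34.
P(E) = Σ over first color = 35/306 + 5/34 = 40/153.
By Bayes, P(first=purple | E) = 5/34 / 40/153 = 9/16 ≈ 0.5625.

9/16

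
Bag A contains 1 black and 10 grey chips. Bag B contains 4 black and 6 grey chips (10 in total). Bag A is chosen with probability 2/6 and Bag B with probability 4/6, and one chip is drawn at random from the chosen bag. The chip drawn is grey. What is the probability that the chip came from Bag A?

P(grey | Bag A) = 10/11; P(grey | Bag B) = 3/5.
P(grey) = 1/3·10/11 + 2/3·3/5 = 116/165.
By Bayes' rule, P(Bag A | grey) = 10/33 / 116/165 = 25/58 ≈ 0.4310.

25/58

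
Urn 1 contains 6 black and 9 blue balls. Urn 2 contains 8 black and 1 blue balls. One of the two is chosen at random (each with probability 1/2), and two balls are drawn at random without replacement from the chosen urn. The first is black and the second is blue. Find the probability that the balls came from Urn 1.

81/116

P(E | Urn 1) = 9/35; P(E | Urn 2) = 1/9.
P(E) = 1/2·9/35 + 1/2·1/9 = 58/315.
By Bayes' rule, P(Urn 1 | E) = 9/70 / 58/315 = 81/116 ≈ 0.6983.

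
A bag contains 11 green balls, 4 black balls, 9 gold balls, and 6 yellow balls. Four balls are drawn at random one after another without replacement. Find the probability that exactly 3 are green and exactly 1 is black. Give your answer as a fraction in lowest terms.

44/1827

Unordered draws without replacement: count favorable combinations over C(30,4).
Favorable = C(11,3) · C(4,1) · C(9,0) · C(6,0) = 660; total = C(30,4) = 27405.
P = 660/27405 = 44/1827 ≈ 0.0241.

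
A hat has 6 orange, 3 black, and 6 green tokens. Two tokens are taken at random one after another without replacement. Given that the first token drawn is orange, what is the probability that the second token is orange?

5/14

After removing 1 orange, the hat has 5 orange out of 14 remaining.
P(second is orange | given) = 5/14 ≈ 0.3571.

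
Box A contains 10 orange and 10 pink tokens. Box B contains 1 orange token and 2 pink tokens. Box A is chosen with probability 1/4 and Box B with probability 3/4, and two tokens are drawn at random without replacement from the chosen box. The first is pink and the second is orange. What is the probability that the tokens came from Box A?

P(E | Box A) = 5/19; P(E | Box B) = 1/3.
P(E) = 1/4·5/19 + 3/4·1/3 = 6/19.
By Bayes' rule, P(Box A | E) = 5/76 / 6/19 = 5/24 ≈ 0.2083.

5/24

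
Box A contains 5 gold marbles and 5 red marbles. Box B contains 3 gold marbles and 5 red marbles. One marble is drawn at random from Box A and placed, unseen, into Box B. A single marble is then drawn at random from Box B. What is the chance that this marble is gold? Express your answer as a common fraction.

Condition on how many of the transferred marbles are gold (from Box A: 5 gold of 10; then Box B has 9 total).
  0 gold: C(5,0)C(5,1)/C(10,1) = 1/2; then P = 3/9
  1 gold: C(5,1)C(5,0)/C(10,1) = 1/2; then P = 4/9
P(gold from Box B) = 7/18 ≈ 0.3889.

7/18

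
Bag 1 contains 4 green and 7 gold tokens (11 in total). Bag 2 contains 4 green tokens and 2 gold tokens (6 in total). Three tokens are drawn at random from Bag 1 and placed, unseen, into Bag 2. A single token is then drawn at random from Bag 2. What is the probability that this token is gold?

43/99

Condition on how many of the transferred tokens are gold (from Bag 1: 7 gold of 11; then Bag 2 has 9 total).
  0 gold: C(7,0)C(4,3)/C(11,3) = 4/165; then P = 2/9
  1 gold: C(7,1)C(4,2)/C(11,3) = 14/55; then P = 3/9
  2 gold: C(7,2)C(4,1)/C(11,3) = 28/55; then P = 4/9
  3 gold: C(7,3)C(4,0)/C(11,3) = 7/33; then P = 5/9
P(gold from Bag 2) = 43/99 ≈ 0.4343.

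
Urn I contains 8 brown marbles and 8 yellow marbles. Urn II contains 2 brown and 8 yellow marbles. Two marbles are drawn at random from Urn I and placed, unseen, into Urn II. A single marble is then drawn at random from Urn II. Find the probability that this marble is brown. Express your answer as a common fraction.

Condition on how many of the transferred marbles are brown (from Urn I: 8 brown of 16; then Urn II has 12 total).
  0 brown: C(8,0)C(8,2)/C(16,2) = 7/30; then P = 2/12
  1 brown: C(8,1)C(8,1)/C(16,2) = 8/15; then P = 3/12
  2 brown: C(8,2)C(8,0)/C(16,2) = 7/30; then P = 4/12
P(brown from Urn II) = 1/4 ≈ 0.2500.

1/4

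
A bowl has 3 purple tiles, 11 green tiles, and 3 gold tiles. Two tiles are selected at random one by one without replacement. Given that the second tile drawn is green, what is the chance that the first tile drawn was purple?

3/16

P(first=purple and the second tile drawn is green) = (3/17)·(11/16) = 33/272.
P(the second tile drawn is green) = Σ over first color = 33/272 + 55/136 + 33/272 = 11/17.
By Bayes, P(first=purple | the second tile drawn is green) = 33/272 / 11/17 = 3/16 ≈ 0.1875.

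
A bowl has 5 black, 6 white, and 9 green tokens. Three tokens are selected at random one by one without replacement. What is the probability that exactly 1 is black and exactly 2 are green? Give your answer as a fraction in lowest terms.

3/19

Unordered draws without replacement: count favorable combinations over C(20,3).
Favorable = C(5,1) · C(6,0) · C(9,2) = 180; total = C(20,3) = 1140.
P = 180/1140 = 3/19 ≈ 0.1579.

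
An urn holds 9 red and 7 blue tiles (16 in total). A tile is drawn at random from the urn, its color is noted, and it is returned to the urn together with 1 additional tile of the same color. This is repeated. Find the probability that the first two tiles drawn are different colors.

Either red then blue, or blue then red; after the first draw the total is 17.
P = (9/16)·(7/17) + (7/16)·(9/17) = 63/136 ≈ 0.4632.

63/136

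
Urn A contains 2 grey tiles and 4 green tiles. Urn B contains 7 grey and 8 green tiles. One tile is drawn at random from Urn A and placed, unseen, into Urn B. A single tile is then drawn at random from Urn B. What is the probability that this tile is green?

Condition on how many of the transferred tiles are green (from Urn A: 4 green of 6; then Urn B has 16 total).
  0 green: C(4,0)C(2,1)/C(6,1) = 1/3; then P = 8/16
  1 green: C(4,1)C(2,0)/C(6,1) = 2/3; then P = 9/16
P(green from Urn B) = 13/24 ≈ 0.5417.

13/24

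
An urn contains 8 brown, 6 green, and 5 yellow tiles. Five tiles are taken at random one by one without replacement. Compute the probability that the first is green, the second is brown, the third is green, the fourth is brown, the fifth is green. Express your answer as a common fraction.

14/2907

Multiply the conditional probability of each draw in order, without replacement, so each draw removes one from its color and from the total.
P = (6/19) · (8/18) · (5/17) · (7/16) · (4/15) = 14/2907 ≈ 0.0048.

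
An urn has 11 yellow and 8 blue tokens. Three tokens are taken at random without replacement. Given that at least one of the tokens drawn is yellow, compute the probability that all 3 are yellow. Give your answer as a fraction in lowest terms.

P(all 3 yellow) = C(11,3)/C(19,3) = 55/323; P(at least one yellow) = 1 − C(8,3)/C(19,3) = 913/969.
Since 'all 3 yellow' ⊆ 'at least one yellow', P(all 3 | at least one) = 55/323 / 913/969 = 15/83 ≈ 0.1807.

15/83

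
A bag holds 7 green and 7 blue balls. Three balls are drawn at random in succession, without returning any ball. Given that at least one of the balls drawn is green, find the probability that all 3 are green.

5/47

P(all 3 green) = C(7,3)/C(14,3) = 5/52; P(at least one green) = 1 − C(7,3)/C(14,3) = 47/52.
Since 'all 3 green' ⊆ 'at least one green', P(all 3 | at least one) = 5/52 / 47/52 = 5/47 ≈ 0.1064.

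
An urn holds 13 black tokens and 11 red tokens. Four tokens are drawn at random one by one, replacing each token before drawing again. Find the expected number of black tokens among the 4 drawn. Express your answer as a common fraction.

13/6

By linearity of expectation, E[X] = Σ P(draw i is black); each independent draw has P(black) = 13/24.
E[X] = 4 · 13/24 = 13/6 ≈ 2.1667.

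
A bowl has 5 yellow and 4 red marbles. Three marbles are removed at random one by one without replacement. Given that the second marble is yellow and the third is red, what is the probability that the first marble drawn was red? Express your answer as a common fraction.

3/7

P(first=red and the second marble is yellow and the third is red) = (4/9)·(5/8)·(3/7) = 5/42.
P(E) = Σ over first color = 10/63 + 5/42 = 5/18.
By Bayes, P(first=red | E) = 5/42 / 5/18 = 3/7 ≈ 0.4286.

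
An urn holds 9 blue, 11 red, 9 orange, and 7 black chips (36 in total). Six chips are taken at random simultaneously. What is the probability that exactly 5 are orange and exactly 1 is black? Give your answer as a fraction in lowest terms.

21/46376

Unordered draws without replacement: count favorable combinations over C(36,6).
Favorable = C(9,0) · C(11,0) · C(9,5) · C(7,1) = 882; total = C(36,6) = 1947792.
P = 882/1947792 = 21/46376 ≈ 0.0005.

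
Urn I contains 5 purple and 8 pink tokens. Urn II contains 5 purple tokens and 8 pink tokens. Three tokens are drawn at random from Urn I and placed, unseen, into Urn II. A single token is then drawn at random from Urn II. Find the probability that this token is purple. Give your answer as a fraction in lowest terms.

5/13

Condition on how many of the transferred tokens are purple (from Urn I: 5 purple of 13; then Urn II has 16 total).
  0 purple: C(5,0)C(8,3)/C(13,3) = 28/143; then P = 5/16
  1 purple: C(5,1)C(8,2)/C(13,3) = 70/143; then P = 6/16
  2 purple: C(5,2)C(8,1)/C(13,3) = 40/143; then P = 7/16
  3 purple: C(5,3)C(8,0)/C(13,3) = 5/143; then P = 8/16
P(purple from Urn II) = 5/13 ≈ 0.3846.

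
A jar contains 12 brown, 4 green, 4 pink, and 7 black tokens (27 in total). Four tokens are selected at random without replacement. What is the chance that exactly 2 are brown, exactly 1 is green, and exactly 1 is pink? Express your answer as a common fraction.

Unordered draws without replacement: count favorable combinations over C(27,4).
Favorable = C(12,2) · C(4,1) · C(4,1) · C(7,0) = 1056; total = C(27,4) = 17550.
P = 1056/17550 = 176/2925 ≈ 0.0602.

176/2925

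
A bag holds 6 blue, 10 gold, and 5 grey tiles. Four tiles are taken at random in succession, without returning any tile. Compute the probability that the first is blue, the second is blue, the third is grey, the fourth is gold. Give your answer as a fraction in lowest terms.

Multiply the conditional probability of each draw in order, without replacement, so each draw removes one from its color and from the total.
P = (6/21) · (5/20) · (5/19) · (10/18) = 25/2394 ≈ 0.0104.

25/2394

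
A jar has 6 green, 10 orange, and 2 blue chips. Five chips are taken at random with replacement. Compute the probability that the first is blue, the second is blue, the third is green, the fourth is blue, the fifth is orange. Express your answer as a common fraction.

5/19683

Multiply the conditional probability of each draw in order, with replacement (the composition resets each draw).
P = (2/18) · (2/18) · (6/18) · (2/18) · (10/18) = 5/19683 ≈ 0.0003.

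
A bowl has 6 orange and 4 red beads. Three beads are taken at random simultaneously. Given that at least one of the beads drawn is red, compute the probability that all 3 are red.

1/25

P(all 3 red) = C(4,3)/C(10,3) = 1/30; P(at least one red) = 1 − C(6,3)/C(10,3) = 5/6.
Since 'all 3 red' ⊆ 'at least one red', P(all 3 | at least one) = 1/30 / 5/6 = 1/25 ≈ 0.0400.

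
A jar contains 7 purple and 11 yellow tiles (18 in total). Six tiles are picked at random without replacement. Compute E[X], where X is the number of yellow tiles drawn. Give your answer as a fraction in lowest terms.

11/3

By linearity of expectation, E[X] = Σ P(draw i is yellow); by symmetry each draw (even without replacement) has P(yellow) = 11/18.
E[X] = 6 · 11/18 = 11/3 ≈ 3.6667.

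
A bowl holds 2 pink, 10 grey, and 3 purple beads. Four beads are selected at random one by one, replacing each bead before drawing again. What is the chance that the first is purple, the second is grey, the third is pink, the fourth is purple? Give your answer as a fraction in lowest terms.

Multiply the conditional probability of each draw in order, with replacement (the composition resets each draw).
P = (3/15) · (10/15) · (2/15) · (3/15) = 4/1125 ≈ 0.0036.

4/1125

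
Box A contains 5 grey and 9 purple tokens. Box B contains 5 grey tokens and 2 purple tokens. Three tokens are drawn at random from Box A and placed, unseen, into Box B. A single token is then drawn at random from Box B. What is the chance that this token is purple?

11/28

Condition on how many of the transferred tokens are purple (from Box A: 9 purple of 14; then Box B has 10 total).
  0 purple: C(9,0)C(5,3)/C(14,3) = 5/182; then P = 2/10
  1 purple: C(9,1)C(5,2)/C(14,3) = 45/182; then P = 3/10
  2 purple: C(9,2)C(5,1)/C(14,3) = 45/91; then P = 4/10
  3 purple: C(9,3)C(5,0)/C(14,3) = 3/13; then P = 5/10
P(purple from Box B) = 11/28 ≈ 0.3929.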